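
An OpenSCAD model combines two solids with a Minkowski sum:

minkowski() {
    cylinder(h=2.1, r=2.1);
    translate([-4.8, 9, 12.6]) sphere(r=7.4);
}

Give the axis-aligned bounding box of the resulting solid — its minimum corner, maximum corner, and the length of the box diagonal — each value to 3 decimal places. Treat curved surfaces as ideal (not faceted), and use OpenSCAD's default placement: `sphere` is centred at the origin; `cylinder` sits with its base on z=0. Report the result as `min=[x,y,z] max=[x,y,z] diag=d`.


min=[-14.300,-0.500,5.200] max=[4.700,18.500,22.100] diag=31.743

A = translate([-4.8, 9, 12.6]) sphere(r=7.4) → bbox [-12.2,1.6,5.2] .. [2.6,16.4,20]
B = cylinder(h=2.1, r=2.1) → bbox [-2.1,-2.1,0] .. [2.1,2.1,2.1]
lo = A.lo+B.lo = [-12.2-2.1, 1.6-2.1, 5.2+0] = [-14.300,-0.500,5.200]
hi = A.hi+B.hi = [2.6+2.1, 16.4+2.1, 20+2.1] = [4.700,18.500,22.100]
diag = √(19²+19²+16.9²) = √1007.61 = 31.743


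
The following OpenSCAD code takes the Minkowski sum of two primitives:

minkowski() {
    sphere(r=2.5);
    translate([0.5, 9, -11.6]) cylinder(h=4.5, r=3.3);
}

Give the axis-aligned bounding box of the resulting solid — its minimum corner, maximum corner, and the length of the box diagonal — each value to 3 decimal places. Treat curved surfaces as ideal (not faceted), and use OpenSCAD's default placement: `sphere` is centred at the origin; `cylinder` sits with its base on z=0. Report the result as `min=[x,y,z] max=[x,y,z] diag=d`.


min=[-5.300,3.200,-14.100] max=[6.300,14.800,-4.600] diag=18.957

A = translate([0.5, 9, -11.6]) cylinder(h=4.5, r=3.3) → bbox [-2.8,5.7,-11.6] .. [3.8,12.3,-7.1]
B = sphere(r=2.5) → bbox [-2.5,-2.5,-2.5] .. [2.5,2.5,2.5]
lo = A.lo+B.lo = [-2.8-2.5, 5.7-2.5, -11.6-2.5] = [-5.300,3.200,-14.100]
hi = A.hi+B.hi = [3.8+2.5, 12.3+2.5, -7.1+2.5] = [6.300,14.800,-4.600]
diag = √(11.6²+11.6²+9.5²) = √359.37 = 18.957


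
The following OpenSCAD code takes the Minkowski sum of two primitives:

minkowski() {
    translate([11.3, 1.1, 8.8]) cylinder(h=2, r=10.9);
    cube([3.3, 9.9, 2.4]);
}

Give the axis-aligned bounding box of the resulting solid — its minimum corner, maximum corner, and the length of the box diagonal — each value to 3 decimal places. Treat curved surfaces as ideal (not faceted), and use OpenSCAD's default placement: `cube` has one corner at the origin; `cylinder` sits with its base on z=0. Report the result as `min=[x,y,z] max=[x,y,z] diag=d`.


min=[0.400,-9.800,8.800] max=[25.500,21.900,13.200] diag=40.673

A = translate([11.3, 1.1, 8.8]) cylinder(h=2, r=10.9) → bbox [0.4,-9.8,8.8] .. [22.2,12,10.8]
B = cube([3.3, 9.9, 2.4]) → bbox [0,0,0] .. [3.3,9.9,2.4]
lo = A.lo+B.lo = [0.4+0, -9.8+0, 8.8+0] = [0.400,-9.800,8.800]
hi = A.hi+B.hi = [22.2+3.3, 12+9.9, 10.8+2.4] = [25.500,21.900,13.200]
diag = √(25.1²+31.7²+4.4²) = √1654.26 = 40.673


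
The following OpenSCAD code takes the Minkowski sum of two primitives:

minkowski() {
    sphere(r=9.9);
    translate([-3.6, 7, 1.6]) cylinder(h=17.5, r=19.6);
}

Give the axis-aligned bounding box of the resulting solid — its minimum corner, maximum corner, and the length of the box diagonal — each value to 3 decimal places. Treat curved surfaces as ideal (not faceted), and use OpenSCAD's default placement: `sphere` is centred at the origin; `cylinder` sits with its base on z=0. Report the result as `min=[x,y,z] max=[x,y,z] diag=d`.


min=[-33.100,-22.500,-8.300] max=[25.900,36.500,29.000] diag=91.396

A = translate([-3.6, 7, 1.6]) cylinder(h=17.5, r=19.6) → bbox [-23.2,-12.6,1.6] .. [16,26.6,19.1]
B = sphere(r=9.9) → bbox [-9.9,-9.9,-9.9] .. [9.9,9.9,9.9]
lo = A.lo+B.lo = [-23.2-9.9, -12.6-9.9, 1.6-9.9] = [-33.100,-22.500,-8.300]
hi = A.hi+B.hi = [16+9.9, 26.6+9.9, 19.1+9.9] = [25.900,36.500,29.000]
diag = √(59²+59²+37.3²) = √8353.29 = 91.396


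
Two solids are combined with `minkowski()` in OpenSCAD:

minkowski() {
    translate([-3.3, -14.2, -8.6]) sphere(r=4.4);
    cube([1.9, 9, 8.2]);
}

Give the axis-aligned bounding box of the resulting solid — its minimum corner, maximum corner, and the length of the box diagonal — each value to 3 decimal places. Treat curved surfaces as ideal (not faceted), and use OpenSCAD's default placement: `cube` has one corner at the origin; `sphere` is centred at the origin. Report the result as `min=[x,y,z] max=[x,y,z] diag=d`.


min=[-7.700,-18.600,-13.000] max=[3.000,-0.800,4.000] diag=26.839

A = translate([-3.3, -14.2, -8.6]) sphere(r=4.4) → bbox [-7.7,-18.6,-13] .. [1.1,-9.8,-4.2]
B = cube([1.9, 9, 8.2]) → bbox [0,0,0] .. [1.9,9,8.2]
lo = A.lo+B.lo = [-7.7+0, -18.6+0, -13+0] = [-7.700,-18.600,-13.000]
hi = A.hi+B.hi = [1.1+1.9, -9.8+9, -4.2+8.2] = [3.000,-0.800,4.000]
diag = √(10.7²+17.8²+17²) = √720.33 = 26.839


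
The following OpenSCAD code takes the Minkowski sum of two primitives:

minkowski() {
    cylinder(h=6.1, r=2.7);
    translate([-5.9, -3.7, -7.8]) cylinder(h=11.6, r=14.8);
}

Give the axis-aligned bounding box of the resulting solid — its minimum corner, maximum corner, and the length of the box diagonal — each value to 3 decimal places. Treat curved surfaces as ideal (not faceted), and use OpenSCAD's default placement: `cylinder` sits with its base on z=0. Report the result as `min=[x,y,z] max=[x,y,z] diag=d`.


A = translate([-5.9, -3.7, -7.8]) cylinder(h=11.6, r=14.8) → bbox [-20.7,-18.5,-7.8] .. [8.9,11.1,3.8]
B = cylinder(h=6.1, r=2.7) → bbox [-2.7,-2.7,0] .. [2.7,2.7,6.1]
lo = A.lo+B.lo = [-20.7-2.7, -18.5-2.7, -7.8+0] = [-23.400,-21.200,-7.800]
hi = A.hi+B.hi = [8.9+2.7, 11.1+2.7, 3.8+6.1] = [11.600,13.800,9.900]
diag = √(35²+35²+17.7²) = √2763.29 = 52.567

min=[-23.400,-21.200,-7.800] max=[11.600,13.800,9.900] diag=52.567


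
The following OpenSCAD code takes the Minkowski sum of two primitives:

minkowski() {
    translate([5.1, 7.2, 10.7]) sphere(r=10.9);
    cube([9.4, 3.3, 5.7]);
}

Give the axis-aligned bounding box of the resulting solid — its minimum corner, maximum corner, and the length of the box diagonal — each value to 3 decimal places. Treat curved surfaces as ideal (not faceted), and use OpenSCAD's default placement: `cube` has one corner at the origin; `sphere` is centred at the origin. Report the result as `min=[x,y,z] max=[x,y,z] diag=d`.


min=[-5.800,-3.700,-0.200] max=[25.400,21.400,27.300] diag=48.577

A = translate([5.1, 7.2, 10.7]) sphere(r=10.9) → bbox [-5.8,-3.7,-0.2] .. [16,18.1,21.6]
B = cube([9.4, 3.3, 5.7]) → bbox [0,0,0] .. [9.4,3.3,5.7]
lo = A.lo+B.lo = [-5.8+0, -3.7+0, -0.2+0] = [-5.800,-3.700,-0.200]
hi = A.hi+B.hi = [16+9.4, 18.1+3.3, 21.6+5.7] = [25.400,21.400,27.300]
diag = √(31.2²+25.1²+27.5²) = √2359.7 = 48.577


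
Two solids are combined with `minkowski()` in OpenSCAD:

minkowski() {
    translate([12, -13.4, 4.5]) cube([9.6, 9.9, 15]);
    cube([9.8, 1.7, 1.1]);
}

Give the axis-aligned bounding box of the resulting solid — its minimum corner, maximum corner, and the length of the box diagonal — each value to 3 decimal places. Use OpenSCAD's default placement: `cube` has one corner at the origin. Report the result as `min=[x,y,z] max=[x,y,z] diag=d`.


A = translate([12, -13.4, 4.5]) cube([9.6, 9.9, 15]) → bbox [12,-13.4,4.5] .. [21.6,-3.5,19.5]
B = cube([9.8, 1.7, 1.1]) → bbox [0,0,0] .. [9.8,1.7,1.1]
lo = A.lo+B.lo = [12+0, -13.4+0, 4.5+0] = [12.000,-13.400,4.500]
hi = A.hi+B.hi = [21.6+9.8, -3.5+1.7, 19.5+1.1] = [31.400,-1.800,20.600]
diag = √(19.4²+11.6²+16.1²) = √770.13 = 27.751

min=[12.000,-13.400,4.500] max=[31.400,-1.800,20.600] diag=27.751


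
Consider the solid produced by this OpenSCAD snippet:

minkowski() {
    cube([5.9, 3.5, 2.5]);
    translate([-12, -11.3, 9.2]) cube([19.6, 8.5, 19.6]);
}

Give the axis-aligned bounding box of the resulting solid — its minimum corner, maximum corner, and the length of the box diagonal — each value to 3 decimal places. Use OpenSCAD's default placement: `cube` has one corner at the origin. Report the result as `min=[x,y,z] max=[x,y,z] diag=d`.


min=[-12.000,-11.300,9.200] max=[13.500,0.700,31.300] diag=35.814

A = translate([-12, -11.3, 9.2]) cube([19.6, 8.5, 19.6]) → bbox [-12,-11.3,9.2] .. [7.6,-2.8,28.8]
B = cube([5.9, 3.5, 2.5]) → bbox [0,0,0] .. [5.9,3.5,2.5]
lo = A.lo+B.lo = [-12+0, -11.3+0, 9.2+0] = [-12.000,-11.300,9.200]
hi = A.hi+B.hi = [7.6+5.9, -2.8+3.5, 28.8+2.5] = [13.500,0.700,31.300]
diag = √(25.5²+12²+22.1²) = √1282.66 = 35.814


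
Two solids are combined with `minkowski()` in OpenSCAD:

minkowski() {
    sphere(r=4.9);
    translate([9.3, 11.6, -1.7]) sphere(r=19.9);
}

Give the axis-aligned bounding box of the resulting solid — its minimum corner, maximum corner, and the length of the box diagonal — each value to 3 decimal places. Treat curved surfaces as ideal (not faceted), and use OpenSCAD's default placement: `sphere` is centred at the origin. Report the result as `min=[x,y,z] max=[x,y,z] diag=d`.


A = translate([9.3, 11.6, -1.7]) sphere(r=19.9) → bbox [-10.6,-8.3,-21.6] .. [29.2,31.5,18.2]
B = sphere(r=4.9) → bbox [-4.9,-4.9,-4.9] .. [4.9,4.9,4.9]
lo = A.lo+B.lo = [-10.6-4.9, -8.3-4.9, -21.6-4.9] = [-15.500,-13.200,-26.500]
hi = A.hi+B.hi = [29.2+4.9, 31.5+4.9, 18.2+4.9] = [34.100,36.400,23.100]
diag = √(49.6²+49.6²+49.6²) = √7380.48 = 85.910

min=[-15.500,-13.200,-26.500] max=[34.100,36.400,23.100] diag=85.910


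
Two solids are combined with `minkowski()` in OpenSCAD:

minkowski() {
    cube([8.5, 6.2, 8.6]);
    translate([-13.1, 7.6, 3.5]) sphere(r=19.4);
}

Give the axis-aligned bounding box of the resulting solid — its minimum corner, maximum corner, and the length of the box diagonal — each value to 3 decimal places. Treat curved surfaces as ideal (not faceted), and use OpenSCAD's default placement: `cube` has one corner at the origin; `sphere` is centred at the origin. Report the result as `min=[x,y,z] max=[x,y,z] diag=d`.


A = translate([-13.1, 7.6, 3.5]) sphere(r=19.4) → bbox [-32.5,-11.8,-15.9] .. [6.3,27,22.9]
B = cube([8.5, 6.2, 8.6]) → bbox [0,0,0] .. [8.5,6.2,8.6]
lo = A.lo+B.lo = [-32.5+0, -11.8+0, -15.9+0] = [-32.500,-11.800,-15.900]
hi = A.hi+B.hi = [6.3+8.5, 27+6.2, 22.9+8.6] = [14.800,33.200,31.500]
diag = √(47.3²+45²+47.4²) = √6509.05 = 80.679

min=[-32.500,-11.800,-15.900] max=[14.800,33.200,31.500] diag=80.679


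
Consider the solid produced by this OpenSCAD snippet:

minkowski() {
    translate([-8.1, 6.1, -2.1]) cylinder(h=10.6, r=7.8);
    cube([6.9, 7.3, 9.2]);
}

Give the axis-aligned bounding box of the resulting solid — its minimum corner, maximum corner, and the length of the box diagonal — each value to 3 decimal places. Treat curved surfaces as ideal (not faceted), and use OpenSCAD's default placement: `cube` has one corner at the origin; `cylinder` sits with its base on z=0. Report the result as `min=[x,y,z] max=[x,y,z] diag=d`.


A = translate([-8.1, 6.1, -2.1]) cylinder(h=10.6, r=7.8) → bbox [-15.9,-1.7,-2.1] .. [-0.3,13.9,8.5]
B = cube([6.9, 7.3, 9.2]) → bbox [0,0,0] .. [6.9,7.3,9.2]
lo = A.lo+B.lo = [-15.9+0, -1.7+0, -2.1+0] = [-15.900,-1.700,-2.100]
hi = A.hi+B.hi = [-0.3+6.9, 13.9+7.3, 8.5+9.2] = [6.600,21.200,17.700]
diag = √(22.5²+22.9²+19.8²) = √1422.7 = 37.719

min=[-15.900,-1.700,-2.100] max=[6.600,21.200,17.700] diag=37.719


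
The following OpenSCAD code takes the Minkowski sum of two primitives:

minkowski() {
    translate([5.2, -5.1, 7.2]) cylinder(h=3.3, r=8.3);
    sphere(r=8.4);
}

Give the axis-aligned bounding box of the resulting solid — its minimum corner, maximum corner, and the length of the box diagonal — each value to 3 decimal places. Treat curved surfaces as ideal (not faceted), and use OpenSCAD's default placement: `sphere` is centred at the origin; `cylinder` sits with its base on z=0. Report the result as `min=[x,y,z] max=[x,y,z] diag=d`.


A = translate([5.2, -5.1, 7.2]) cylinder(h=3.3, r=8.3) → bbox [-3.1,-13.4,7.2] .. [13.5,3.2,10.5]
B = sphere(r=8.4) → bbox [-8.4,-8.4,-8.4] .. [8.4,8.4,8.4]
lo = A.lo+B.lo = [-3.1-8.4, -13.4-8.4, 7.2-8.4] = [-11.500,-21.800,-1.200]
hi = A.hi+B.hi = [13.5+8.4, 3.2+8.4, 10.5+8.4] = [21.900,11.600,18.900]
diag = √(33.4²+33.4²+20.1²) = √2635.13 = 51.334

min=[-11.500,-21.800,-1.200] max=[21.900,11.600,18.900] diag=51.334


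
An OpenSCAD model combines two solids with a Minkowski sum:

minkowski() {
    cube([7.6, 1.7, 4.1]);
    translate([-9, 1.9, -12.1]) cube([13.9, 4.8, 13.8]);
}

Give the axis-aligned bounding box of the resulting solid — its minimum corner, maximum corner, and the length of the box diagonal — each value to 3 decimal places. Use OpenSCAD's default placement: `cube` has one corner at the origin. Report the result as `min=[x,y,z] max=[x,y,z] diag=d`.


min=[-9.000,1.900,-12.100] max=[12.500,8.400,5.800] diag=28.721

A = translate([-9, 1.9, -12.1]) cube([13.9, 4.8, 13.8]) → bbox [-9,1.9,-12.1] .. [4.9,6.7,1.7]
B = cube([7.6, 1.7, 4.1]) → bbox [0,0,0] .. [7.6,1.7,4.1]
lo = A.lo+B.lo = [-9+0, 1.9+0, -12.1+0] = [-9.000,1.900,-12.100]
hi = A.hi+B.hi = [4.9+7.6, 6.7+1.7, 1.7+4.1] = [12.500,8.400,5.800]
diag = √(21.5²+6.5²+17.9²) = √824.91 = 28.721


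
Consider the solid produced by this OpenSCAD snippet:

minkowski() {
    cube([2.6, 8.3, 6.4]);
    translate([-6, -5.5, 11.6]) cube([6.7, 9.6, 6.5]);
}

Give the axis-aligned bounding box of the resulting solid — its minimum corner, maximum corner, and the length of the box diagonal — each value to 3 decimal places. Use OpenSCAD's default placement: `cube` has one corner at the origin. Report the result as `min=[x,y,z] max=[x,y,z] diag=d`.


min=[-6.000,-5.500,11.600] max=[3.300,12.400,24.500] diag=23.944

A = translate([-6, -5.5, 11.6]) cube([6.7, 9.6, 6.5]) → bbox [-6,-5.5,11.6] .. [0.7,4.1,18.1]
B = cube([2.6, 8.3, 6.4]) → bbox [0,0,0] .. [2.6,8.3,6.4]
lo = A.lo+B.lo = [-6+0, -5.5+0, 11.6+0] = [-6.000,-5.500,11.600]
hi = A.hi+B.hi = [0.7+2.6, 4.1+8.3, 18.1+6.4] = [3.300,12.400,24.500]
diag = √(9.3²+17.9²+12.9²) = √573.31 = 23.944


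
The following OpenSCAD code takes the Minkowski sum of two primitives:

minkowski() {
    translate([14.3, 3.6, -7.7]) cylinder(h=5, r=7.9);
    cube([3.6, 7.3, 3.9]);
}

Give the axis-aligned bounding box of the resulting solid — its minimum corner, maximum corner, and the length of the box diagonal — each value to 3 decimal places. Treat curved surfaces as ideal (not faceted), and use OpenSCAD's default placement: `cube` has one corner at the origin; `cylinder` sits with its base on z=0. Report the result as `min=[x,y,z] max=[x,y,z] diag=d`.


A = translate([14.3, 3.6, -7.7]) cylinder(h=5, r=7.9) → bbox [6.4,-4.3,-7.7] .. [22.2,11.5,-2.7]
B = cube([3.6, 7.3, 3.9]) → bbox [0,0,0] .. [3.6,7.3,3.9]
lo = A.lo+B.lo = [6.4+0, -4.3+0, -7.7+0] = [6.400,-4.300,-7.700]
hi = A.hi+B.hi = [22.2+3.6, 11.5+7.3, -2.7+3.9] = [25.800,18.800,1.200]
diag = √(19.4²+23.1²+8.9²) = √989.18 = 31.451

min=[6.400,-4.300,-7.700] max=[25.800,18.800,1.200] diag=31.451


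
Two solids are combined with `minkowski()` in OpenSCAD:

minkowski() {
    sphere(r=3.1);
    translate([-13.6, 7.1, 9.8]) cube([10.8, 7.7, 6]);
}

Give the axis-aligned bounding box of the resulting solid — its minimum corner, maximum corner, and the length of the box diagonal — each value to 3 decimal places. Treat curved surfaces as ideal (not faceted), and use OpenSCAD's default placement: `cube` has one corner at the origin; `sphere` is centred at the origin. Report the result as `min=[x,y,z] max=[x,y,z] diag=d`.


min=[-16.700,4.000,6.700] max=[0.300,17.900,18.900] diag=25.121

A = translate([-13.6, 7.1, 9.8]) cube([10.8, 7.7, 6]) → bbox [-13.6,7.1,9.8] .. [-2.8,14.8,15.8]
B = sphere(r=3.1) → bbox [-3.1,-3.1,-3.1] .. [3.1,3.1,3.1]
lo = A.lo+B.lo = [-13.6-3.1, 7.1-3.1, 9.8-3.1] = [-16.700,4.000,6.700]
hi = A.hi+B.hi = [-2.8+3.1, 14.8+3.1, 15.8+3.1] = [0.300,17.900,18.900]
diag = √(17²+13.9²+12.2²) = √631.05 = 25.121


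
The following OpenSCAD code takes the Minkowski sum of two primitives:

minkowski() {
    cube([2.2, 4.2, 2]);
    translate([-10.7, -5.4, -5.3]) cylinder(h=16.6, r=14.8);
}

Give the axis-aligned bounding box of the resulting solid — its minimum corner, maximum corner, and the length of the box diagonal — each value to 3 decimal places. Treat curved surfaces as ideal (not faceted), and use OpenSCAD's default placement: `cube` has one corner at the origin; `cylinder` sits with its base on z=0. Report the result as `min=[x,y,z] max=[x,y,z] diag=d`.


A = translate([-10.7, -5.4, -5.3]) cylinder(h=16.6, r=14.8) → bbox [-25.5,-20.2,-5.3] .. [4.1,9.4,11.3]
B = cube([2.2, 4.2, 2]) → bbox [0,0,0] .. [2.2,4.2,2]
lo = A.lo+B.lo = [-25.5+0, -20.2+0, -5.3+0] = [-25.500,-20.200,-5.300]
hi = A.hi+B.hi = [4.1+2.2, 9.4+4.2, 11.3+2] = [6.300,13.600,13.300]
diag = √(31.8²+33.8²+18.6²) = √2499.64 = 49.996

min=[-25.500,-20.200,-5.300] max=[6.300,13.600,13.300] diag=49.996


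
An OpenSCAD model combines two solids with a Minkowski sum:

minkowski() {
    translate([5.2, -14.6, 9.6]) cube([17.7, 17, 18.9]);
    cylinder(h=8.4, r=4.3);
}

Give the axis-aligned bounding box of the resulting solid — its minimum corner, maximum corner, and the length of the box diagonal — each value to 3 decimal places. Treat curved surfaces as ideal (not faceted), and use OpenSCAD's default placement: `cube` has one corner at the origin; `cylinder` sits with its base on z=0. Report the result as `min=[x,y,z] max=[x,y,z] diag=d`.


min=[0.900,-18.900,9.600] max=[27.200,6.700,36.900] diag=45.742

A = translate([5.2, -14.6, 9.6]) cube([17.7, 17, 18.9]) → bbox [5.2,-14.6,9.6] .. [22.9,2.4,28.5]
B = cylinder(h=8.4, r=4.3) → bbox [-4.3,-4.3,0] .. [4.3,4.3,8.4]
lo = A.lo+B.lo = [5.2-4.3, -14.6-4.3, 9.6+0] = [0.900,-18.900,9.600]
hi = A.hi+B.hi = [22.9+4.3, 2.4+4.3, 28.5+8.4] = [27.200,6.700,36.900]
diag = √(26.3²+25.6²+27.3²) = √2092.34 = 45.742


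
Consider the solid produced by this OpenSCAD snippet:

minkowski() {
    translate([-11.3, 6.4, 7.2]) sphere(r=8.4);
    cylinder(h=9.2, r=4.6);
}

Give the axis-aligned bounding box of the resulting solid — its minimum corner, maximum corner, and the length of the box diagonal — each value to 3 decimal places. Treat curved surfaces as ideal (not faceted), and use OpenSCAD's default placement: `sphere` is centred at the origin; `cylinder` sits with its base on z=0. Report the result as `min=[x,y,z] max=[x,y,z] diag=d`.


min=[-24.300,-6.600,-1.200] max=[1.700,19.400,24.800] diag=45.033

A = translate([-11.3, 6.4, 7.2]) sphere(r=8.4) → bbox [-19.7,-2,-1.2] .. [-2.9,14.8,15.6]
B = cylinder(h=9.2, r=4.6) → bbox [-4.6,-4.6,0] .. [4.6,4.6,9.2]
lo = A.lo+B.lo = [-19.7-4.6, -2-4.6, -1.2+0] = [-24.300,-6.600,-1.200]
hi = A.hi+B.hi = [-2.9+4.6, 14.8+4.6, 15.6+9.2] = [1.700,19.400,24.800]
diag = √(26²+26²+26²) = √2028 = 45.033


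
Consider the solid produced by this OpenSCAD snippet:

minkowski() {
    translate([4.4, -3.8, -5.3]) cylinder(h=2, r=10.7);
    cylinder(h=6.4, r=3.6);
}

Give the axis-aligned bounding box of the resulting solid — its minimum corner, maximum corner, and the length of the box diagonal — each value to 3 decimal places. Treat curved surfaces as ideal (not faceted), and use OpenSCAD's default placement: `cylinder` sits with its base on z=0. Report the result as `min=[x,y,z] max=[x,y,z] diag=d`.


A = translate([4.4, -3.8, -5.3]) cylinder(h=2, r=10.7) → bbox [-6.3,-14.5,-5.3] .. [15.1,6.9,-3.3]
B = cylinder(h=6.4, r=3.6) → bbox [-3.6,-3.6,0] .. [3.6,3.6,6.4]
lo = A.lo+B.lo = [-6.3-3.6, -14.5-3.6, -5.3+0] = [-9.900,-18.100,-5.300]
hi = A.hi+B.hi = [15.1+3.6, 6.9+3.6, -3.3+6.4] = [18.700,10.500,3.100]
diag = √(28.6²+28.6²+8.4²) = √1706.48 = 41.310

min=[-9.900,-18.100,-5.300] max=[18.700,10.500,3.100] diag=41.310


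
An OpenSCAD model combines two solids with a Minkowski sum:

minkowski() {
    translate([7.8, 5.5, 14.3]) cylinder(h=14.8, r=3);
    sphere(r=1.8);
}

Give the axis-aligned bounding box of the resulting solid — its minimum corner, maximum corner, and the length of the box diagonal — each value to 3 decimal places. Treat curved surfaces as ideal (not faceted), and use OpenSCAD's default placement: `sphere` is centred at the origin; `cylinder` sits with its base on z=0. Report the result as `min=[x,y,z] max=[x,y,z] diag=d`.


A = translate([7.8, 5.5, 14.3]) cylinder(h=14.8, r=3) → bbox [4.8,2.5,14.3] .. [10.8,8.5,29.1]
B = sphere(r=1.8) → bbox [-1.8,-1.8,-1.8] .. [1.8,1.8,1.8]
lo = A.lo+B.lo = [4.8-1.8, 2.5-1.8, 14.3-1.8] = [3.000,0.700,12.500]
hi = A.hi+B.hi = [10.8+1.8, 8.5+1.8, 29.1+1.8] = [12.600,10.300,30.900]
diag = √(9.6²+9.6²+18.4²) = √522.88 = 22.867

min=[3.000,0.700,12.500] max=[12.600,10.300,30.900] diag=22.867


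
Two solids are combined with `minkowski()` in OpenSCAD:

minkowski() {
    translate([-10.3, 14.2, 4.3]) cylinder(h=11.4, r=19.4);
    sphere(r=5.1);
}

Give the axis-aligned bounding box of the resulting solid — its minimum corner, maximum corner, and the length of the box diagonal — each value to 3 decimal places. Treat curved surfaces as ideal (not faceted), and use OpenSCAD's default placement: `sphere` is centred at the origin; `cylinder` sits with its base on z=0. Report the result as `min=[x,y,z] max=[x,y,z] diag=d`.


A = translate([-10.3, 14.2, 4.3]) cylinder(h=11.4, r=19.4) → bbox [-29.7,-5.2,4.3] .. [9.1,33.6,15.7]
B = sphere(r=5.1) → bbox [-5.1,-5.1,-5.1] .. [5.1,5.1,5.1]
lo = A.lo+B.lo = [-29.7-5.1, -5.2-5.1, 4.3-5.1] = [-34.800,-10.300,-0.800]
hi = A.hi+B.hi = [9.1+5.1, 33.6+5.1, 15.7+5.1] = [14.200,38.700,20.800]
diag = √(49²+49²+21.6²) = √5268.56 = 72.585

min=[-34.800,-10.300,-0.800] max=[14.200,38.700,20.800] diag=72.585


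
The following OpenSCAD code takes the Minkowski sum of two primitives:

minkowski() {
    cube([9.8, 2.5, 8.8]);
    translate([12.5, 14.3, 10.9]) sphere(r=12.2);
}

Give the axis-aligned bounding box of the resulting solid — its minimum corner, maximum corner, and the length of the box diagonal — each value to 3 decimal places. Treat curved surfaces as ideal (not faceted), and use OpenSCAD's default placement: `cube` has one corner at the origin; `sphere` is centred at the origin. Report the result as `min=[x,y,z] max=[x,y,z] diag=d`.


min=[0.300,2.100,-1.300] max=[34.500,29.000,31.900] diag=54.731

A = translate([12.5, 14.3, 10.9]) sphere(r=12.2) → bbox [0.3,2.1,-1.3] .. [24.7,26.5,23.1]
B = cube([9.8, 2.5, 8.8]) → bbox [0,0,0] .. [9.8,2.5,8.8]
lo = A.lo+B.lo = [0.3+0, 2.1+0, -1.3+0] = [0.300,2.100,-1.300]
hi = A.hi+B.hi = [24.7+9.8, 26.5+2.5, 23.1+8.8] = [34.500,29.000,31.900]
diag = √(34.2²+26.9²+33.2²) = √2995.49 = 54.731


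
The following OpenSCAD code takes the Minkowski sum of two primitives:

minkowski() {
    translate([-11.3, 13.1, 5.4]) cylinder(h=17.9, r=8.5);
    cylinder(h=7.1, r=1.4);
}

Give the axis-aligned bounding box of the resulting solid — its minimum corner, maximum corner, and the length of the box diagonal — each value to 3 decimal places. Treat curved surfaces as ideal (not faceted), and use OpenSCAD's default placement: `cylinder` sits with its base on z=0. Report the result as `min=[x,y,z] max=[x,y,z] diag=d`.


min=[-21.200,3.200,5.400] max=[-1.400,23.000,30.400] diag=37.538

A = translate([-11.3, 13.1, 5.4]) cylinder(h=17.9, r=8.5) → bbox [-19.8,4.6,5.4] .. [-2.8,21.6,23.3]
B = cylinder(h=7.1, r=1.4) → bbox [-1.4,-1.4,0] .. [1.4,1.4,7.1]
lo = A.lo+B.lo = [-19.8-1.4, 4.6-1.4, 5.4+0] = [-21.200,3.200,5.400]
hi = A.hi+B.hi = [-2.8+1.4, 21.6+1.4, 23.3+7.1] = [-1.400,23.000,30.400]
diag = √(19.8²+19.8²+25²) = √1409.08 = 37.538


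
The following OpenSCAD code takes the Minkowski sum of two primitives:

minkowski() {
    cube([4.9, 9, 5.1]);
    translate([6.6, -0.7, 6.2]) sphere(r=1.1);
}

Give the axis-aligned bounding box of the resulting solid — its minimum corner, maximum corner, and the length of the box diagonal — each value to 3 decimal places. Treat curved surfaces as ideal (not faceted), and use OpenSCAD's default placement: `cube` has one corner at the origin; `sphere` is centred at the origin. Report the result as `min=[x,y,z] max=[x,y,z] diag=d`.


min=[5.500,-1.800,5.100] max=[12.600,9.400,12.400] diag=15.137

A = translate([6.6, -0.7, 6.2]) sphere(r=1.1) → bbox [5.5,-1.8,5.1] .. [7.7,0.4,7.3]
B = cube([4.9, 9, 5.1]) → bbox [0,0,0] .. [4.9,9,5.1]
lo = A.lo+B.lo = [5.5+0, -1.8+0, 5.1+0] = [5.500,-1.800,5.100]
hi = A.hi+B.hi = [7.7+4.9, 0.4+9, 7.3+5.1] = [12.600,9.400,12.400]
diag = √(7.1²+11.2²+7.3²) = √229.14 = 15.137


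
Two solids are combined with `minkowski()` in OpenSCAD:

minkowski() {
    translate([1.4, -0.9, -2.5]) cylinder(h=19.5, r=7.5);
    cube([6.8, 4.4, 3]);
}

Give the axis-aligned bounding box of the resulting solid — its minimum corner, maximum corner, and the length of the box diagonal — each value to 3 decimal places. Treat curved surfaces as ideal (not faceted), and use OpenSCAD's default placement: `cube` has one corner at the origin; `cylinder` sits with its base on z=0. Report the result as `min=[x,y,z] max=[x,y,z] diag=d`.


A = translate([1.4, -0.9, -2.5]) cylinder(h=19.5, r=7.5) → bbox [-6.1,-8.4,-2.5] .. [8.9,6.6,17]
B = cube([6.8, 4.4, 3]) → bbox [0,0,0] .. [6.8,4.4,3]
lo = A.lo+B.lo = [-6.1+0, -8.4+0, -2.5+0] = [-6.100,-8.400,-2.500]
hi = A.hi+B.hi = [8.9+6.8, 6.6+4.4, 17+3] = [15.700,11.000,20.000]
diag = √(21.8²+19.4²+22.5²) = √1357.85 = 36.849

min=[-6.100,-8.400,-2.500] max=[15.700,11.000,20.000] diag=36.849


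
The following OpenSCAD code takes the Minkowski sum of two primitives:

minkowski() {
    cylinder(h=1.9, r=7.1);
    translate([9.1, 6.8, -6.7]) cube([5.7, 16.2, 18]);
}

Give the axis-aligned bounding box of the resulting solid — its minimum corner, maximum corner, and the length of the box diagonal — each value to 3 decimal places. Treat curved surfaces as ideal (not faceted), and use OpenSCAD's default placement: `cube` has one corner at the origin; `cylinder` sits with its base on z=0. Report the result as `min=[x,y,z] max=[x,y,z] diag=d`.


min=[2.000,-0.300,-6.700] max=[21.900,30.100,13.200] diag=41.427

A = translate([9.1, 6.8, -6.7]) cube([5.7, 16.2, 18]) → bbox [9.1,6.8,-6.7] .. [14.8,23,11.3]
B = cylinder(h=1.9, r=7.1) → bbox [-7.1,-7.1,0] .. [7.1,7.1,1.9]
lo = A.lo+B.lo = [9.1-7.1, 6.8-7.1, -6.7+0] = [2.000,-0.300,-6.700]
hi = A.hi+B.hi = [14.8+7.1, 23+7.1, 11.3+1.9] = [21.900,30.100,13.200]
diag = √(19.9²+30.4²+19.9²) = √1716.18 = 41.427


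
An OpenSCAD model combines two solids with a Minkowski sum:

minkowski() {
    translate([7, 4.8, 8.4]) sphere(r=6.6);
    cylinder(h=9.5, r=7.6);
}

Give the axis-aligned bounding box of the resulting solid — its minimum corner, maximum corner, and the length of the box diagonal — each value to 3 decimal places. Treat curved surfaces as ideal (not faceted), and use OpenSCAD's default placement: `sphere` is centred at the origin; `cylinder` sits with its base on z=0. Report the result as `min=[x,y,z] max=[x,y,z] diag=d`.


min=[-7.200,-9.400,1.800] max=[21.200,19.000,24.500] diag=46.135

A = translate([7, 4.8, 8.4]) sphere(r=6.6) → bbox [0.4,-1.8,1.8] .. [13.6,11.4,15]
B = cylinder(h=9.5, r=7.6) → bbox [-7.6,-7.6,0] .. [7.6,7.6,9.5]
lo = A.lo+B.lo = [0.4-7.6, -1.8-7.6, 1.8+0] = [-7.200,-9.400,1.800]
hi = A.hi+B.hi = [13.6+7.6, 11.4+7.6, 15+9.5] = [21.200,19.000,24.500]
diag = √(28.4²+28.4²+22.7²) = √2128.41 = 46.135


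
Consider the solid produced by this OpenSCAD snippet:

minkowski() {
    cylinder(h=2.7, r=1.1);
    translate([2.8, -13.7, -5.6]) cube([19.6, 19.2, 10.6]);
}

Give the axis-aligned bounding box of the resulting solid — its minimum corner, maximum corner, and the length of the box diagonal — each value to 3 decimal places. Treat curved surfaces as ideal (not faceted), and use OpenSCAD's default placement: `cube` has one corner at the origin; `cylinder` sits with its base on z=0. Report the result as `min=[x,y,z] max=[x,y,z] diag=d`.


A = translate([2.8, -13.7, -5.6]) cube([19.6, 19.2, 10.6]) → bbox [2.8,-13.7,-5.6] .. [22.4,5.5,5]
B = cylinder(h=2.7, r=1.1) → bbox [-1.1,-1.1,0] .. [1.1,1.1,2.7]
lo = A.lo+B.lo = [2.8-1.1, -13.7-1.1, -5.6+0] = [1.700,-14.800,-5.600]
hi = A.hi+B.hi = [22.4+1.1, 5.5+1.1, 5+2.7] = [23.500,6.600,7.700]
diag = √(21.8²+21.4²+13.3²) = √1110.09 = 33.318

min=[1.700,-14.800,-5.600] max=[23.500,6.600,7.700] diag=33.318


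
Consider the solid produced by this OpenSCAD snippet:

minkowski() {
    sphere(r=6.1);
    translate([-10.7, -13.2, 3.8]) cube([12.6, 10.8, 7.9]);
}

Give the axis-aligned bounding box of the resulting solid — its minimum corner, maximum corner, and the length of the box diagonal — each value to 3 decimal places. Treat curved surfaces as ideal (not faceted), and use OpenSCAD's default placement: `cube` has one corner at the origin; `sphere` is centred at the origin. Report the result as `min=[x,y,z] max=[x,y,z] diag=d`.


min=[-16.800,-19.300,-2.300] max=[8.000,3.700,17.800] diag=39.345

A = translate([-10.7, -13.2, 3.8]) cube([12.6, 10.8, 7.9]) → bbox [-10.7,-13.2,3.8] .. [1.9,-2.4,11.7]
B = sphere(r=6.1) → bbox [-6.1,-6.1,-6.1] .. [6.1,6.1,6.1]
lo = A.lo+B.lo = [-10.7-6.1, -13.2-6.1, 3.8-6.1] = [-16.800,-19.300,-2.300]
hi = A.hi+B.hi = [1.9+6.1, -2.4+6.1, 11.7+6.1] = [8.000,3.700,17.800]
diag = √(24.8²+23²+20.1²) = √1548.05 = 39.345


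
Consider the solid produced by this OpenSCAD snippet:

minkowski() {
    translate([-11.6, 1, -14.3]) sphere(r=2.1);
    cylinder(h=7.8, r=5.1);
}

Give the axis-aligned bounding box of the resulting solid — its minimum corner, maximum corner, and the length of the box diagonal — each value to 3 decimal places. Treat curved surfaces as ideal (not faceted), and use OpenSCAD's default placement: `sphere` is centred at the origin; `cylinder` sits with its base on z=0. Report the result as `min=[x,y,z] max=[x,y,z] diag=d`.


min=[-18.800,-6.200,-16.400] max=[-4.400,8.200,-4.400] diag=23.637

A = translate([-11.6, 1, -14.3]) sphere(r=2.1) → bbox [-13.7,-1.1,-16.4] .. [-9.5,3.1,-12.2]
B = cylinder(h=7.8, r=5.1) → bbox [-5.1,-5.1,0] .. [5.1,5.1,7.8]
lo = A.lo+B.lo = [-13.7-5.1, -1.1-5.1, -16.4+0] = [-18.800,-6.200,-16.400]
hi = A.hi+B.hi = [-9.5+5.1, 3.1+5.1, -12.2+7.8] = [-4.400,8.200,-4.400]
diag = √(14.4²+14.4²+12²) = √558.72 = 23.637


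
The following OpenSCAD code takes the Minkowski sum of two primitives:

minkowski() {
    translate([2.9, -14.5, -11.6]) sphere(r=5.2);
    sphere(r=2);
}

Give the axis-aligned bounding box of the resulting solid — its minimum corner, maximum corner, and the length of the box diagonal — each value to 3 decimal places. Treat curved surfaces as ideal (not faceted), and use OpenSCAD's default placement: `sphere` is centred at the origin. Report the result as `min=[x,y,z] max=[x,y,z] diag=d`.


min=[-4.300,-21.700,-18.800] max=[10.100,-7.300,-4.400] diag=24.942

A = translate([2.9, -14.5, -11.6]) sphere(r=5.2) → bbox [-2.3,-19.7,-16.8] .. [8.1,-9.3,-6.4]
B = sphere(r=2) → bbox [-2,-2,-2] .. [2,2,2]
lo = A.lo+B.lo = [-2.3-2, -19.7-2, -16.8-2] = [-4.300,-21.700,-18.800]
hi = A.hi+B.hi = [8.1+2, -9.3+2, -6.4+2] = [10.100,-7.300,-4.400]
diag = √(14.4²+14.4²+14.4²) = √622.08 = 24.942


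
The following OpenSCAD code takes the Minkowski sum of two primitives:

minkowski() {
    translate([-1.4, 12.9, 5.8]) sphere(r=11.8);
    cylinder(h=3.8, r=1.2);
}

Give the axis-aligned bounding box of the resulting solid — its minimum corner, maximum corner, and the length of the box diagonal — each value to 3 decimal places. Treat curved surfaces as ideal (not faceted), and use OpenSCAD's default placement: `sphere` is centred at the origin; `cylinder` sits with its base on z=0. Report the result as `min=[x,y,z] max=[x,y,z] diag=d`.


min=[-14.400,-0.100,-6.000] max=[11.600,25.900,21.400] diag=45.856

A = translate([-1.4, 12.9, 5.8]) sphere(r=11.8) → bbox [-13.2,1.1,-6] .. [10.4,24.7,17.6]
B = cylinder(h=3.8, r=1.2) → bbox [-1.2,-1.2,0] .. [1.2,1.2,3.8]
lo = A.lo+B.lo = [-13.2-1.2, 1.1-1.2, -6+0] = [-14.400,-0.100,-6.000]
hi = A.hi+B.hi = [10.4+1.2, 24.7+1.2, 17.6+3.8] = [11.600,25.900,21.400]
diag = √(26²+26²+27.4²) = √2102.76 = 45.856


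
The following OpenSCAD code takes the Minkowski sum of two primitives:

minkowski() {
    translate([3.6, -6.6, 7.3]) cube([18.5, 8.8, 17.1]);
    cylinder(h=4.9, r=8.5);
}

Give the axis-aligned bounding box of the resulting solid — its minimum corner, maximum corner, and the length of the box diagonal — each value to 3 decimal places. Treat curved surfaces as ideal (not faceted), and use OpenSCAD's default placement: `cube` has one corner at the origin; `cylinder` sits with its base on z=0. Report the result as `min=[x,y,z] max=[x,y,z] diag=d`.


A = translate([3.6, -6.6, 7.3]) cube([18.5, 8.8, 17.1]) → bbox [3.6,-6.6,7.3] .. [22.1,2.2,24.4]
B = cylinder(h=4.9, r=8.5) → bbox [-8.5,-8.5,0] .. [8.5,8.5,4.9]
lo = A.lo+B.lo = [3.6-8.5, -6.6-8.5, 7.3+0] = [-4.900,-15.100,7.300]
hi = A.hi+B.hi = [22.1+8.5, 2.2+8.5, 24.4+4.9] = [30.600,10.700,29.300]
diag = √(35.5²+25.8²+22²) = √2409.89 = 49.091

min=[-4.900,-15.100,7.300] max=[30.600,10.700,29.300] diag=49.091


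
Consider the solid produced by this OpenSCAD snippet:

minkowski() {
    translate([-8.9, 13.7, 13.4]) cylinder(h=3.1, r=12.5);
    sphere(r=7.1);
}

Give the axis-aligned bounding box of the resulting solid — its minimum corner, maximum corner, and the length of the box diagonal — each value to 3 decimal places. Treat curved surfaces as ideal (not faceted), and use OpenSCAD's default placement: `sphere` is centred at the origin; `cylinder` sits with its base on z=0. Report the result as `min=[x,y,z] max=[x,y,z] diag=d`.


min=[-28.500,-5.900,6.300] max=[10.700,33.300,23.600] diag=58.074

A = translate([-8.9, 13.7, 13.4]) cylinder(h=3.1, r=12.5) → bbox [-21.4,1.2,13.4] .. [3.6,26.2,16.5]
B = sphere(r=7.1) → bbox [-7.1,-7.1,-7.1] .. [7.1,7.1,7.1]
lo = A.lo+B.lo = [-21.4-7.1, 1.2-7.1, 13.4-7.1] = [-28.500,-5.900,6.300]
hi = A.hi+B.hi = [3.6+7.1, 26.2+7.1, 16.5+7.1] = [10.700,33.300,23.600]
diag = √(39.2²+39.2²+17.3²) = √3372.57 = 58.074


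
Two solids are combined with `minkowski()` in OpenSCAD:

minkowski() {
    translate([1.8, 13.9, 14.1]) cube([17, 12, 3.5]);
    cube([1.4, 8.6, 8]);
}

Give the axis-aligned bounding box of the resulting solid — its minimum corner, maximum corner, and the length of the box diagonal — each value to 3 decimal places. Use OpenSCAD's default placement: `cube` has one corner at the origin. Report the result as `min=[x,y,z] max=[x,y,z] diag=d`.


A = translate([1.8, 13.9, 14.1]) cube([17, 12, 3.5]) → bbox [1.8,13.9,14.1] .. [18.8,25.9,17.6]
B = cube([1.4, 8.6, 8]) → bbox [0,0,0] .. [1.4,8.6,8]
lo = A.lo+B.lo = [1.8+0, 13.9+0, 14.1+0] = [1.800,13.900,14.100]
hi = A.hi+B.hi = [18.8+1.4, 25.9+8.6, 17.6+8] = [20.200,34.500,25.600]
diag = √(18.4²+20.6²+11.5²) = √895.17 = 29.919

min=[1.800,13.900,14.100] max=[20.200,34.500,25.600] diag=29.919


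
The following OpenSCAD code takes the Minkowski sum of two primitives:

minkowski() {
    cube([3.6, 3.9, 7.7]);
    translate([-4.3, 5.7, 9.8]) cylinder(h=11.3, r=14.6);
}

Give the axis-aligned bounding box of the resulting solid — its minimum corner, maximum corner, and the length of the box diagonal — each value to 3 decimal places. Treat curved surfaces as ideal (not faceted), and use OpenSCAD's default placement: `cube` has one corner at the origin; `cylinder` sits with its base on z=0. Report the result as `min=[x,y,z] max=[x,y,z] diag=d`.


A = translate([-4.3, 5.7, 9.8]) cylinder(h=11.3, r=14.6) → bbox [-18.9,-8.9,9.8] .. [10.3,20.3,21.1]
B = cube([3.6, 3.9, 7.7]) → bbox [0,0,0] .. [3.6,3.9,7.7]
lo = A.lo+B.lo = [-18.9+0, -8.9+0, 9.8+0] = [-18.900,-8.900,9.800]
hi = A.hi+B.hi = [10.3+3.6, 20.3+3.9, 21.1+7.7] = [13.900,24.200,28.800]
diag = √(32.8²+33.1²+19²) = √2532.45 = 50.323

min=[-18.900,-8.900,9.800] max=[13.900,24.200,28.800] diag=50.323


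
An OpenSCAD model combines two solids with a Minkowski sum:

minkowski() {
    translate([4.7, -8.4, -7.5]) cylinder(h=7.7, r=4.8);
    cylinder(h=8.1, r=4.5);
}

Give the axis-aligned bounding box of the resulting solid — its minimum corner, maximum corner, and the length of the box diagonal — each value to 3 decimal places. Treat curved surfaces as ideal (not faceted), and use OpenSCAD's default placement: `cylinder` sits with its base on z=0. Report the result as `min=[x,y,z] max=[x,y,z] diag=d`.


A = translate([4.7, -8.4, -7.5]) cylinder(h=7.7, r=4.8) → bbox [-0.1,-13.2,-7.5] .. [9.5,-3.6,0.2]
B = cylinder(h=8.1, r=4.5) → bbox [-4.5,-4.5,0] .. [4.5,4.5,8.1]
lo = A.lo+B.lo = [-0.1-4.5, -13.2-4.5, -7.5+0] = [-4.600,-17.700,-7.500]
hi = A.hi+B.hi = [9.5+4.5, -3.6+4.5, 0.2+8.1] = [14.000,0.900,8.300]
diag = √(18.6²+18.6²+15.8²) = √941.56 = 30.685

min=[-4.600,-17.700,-7.500] max=[14.000,0.900,8.300] diag=30.685


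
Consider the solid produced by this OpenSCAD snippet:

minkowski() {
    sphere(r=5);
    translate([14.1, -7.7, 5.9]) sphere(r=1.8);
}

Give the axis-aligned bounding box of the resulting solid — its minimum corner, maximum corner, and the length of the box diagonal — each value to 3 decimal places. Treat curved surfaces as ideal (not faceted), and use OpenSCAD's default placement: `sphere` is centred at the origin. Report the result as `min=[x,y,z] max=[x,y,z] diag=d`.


A = translate([14.1, -7.7, 5.9]) sphere(r=1.8) → bbox [12.3,-9.5,4.1] .. [15.9,-5.9,7.7]
B = sphere(r=5) → bbox [-5,-5,-5] .. [5,5,5]
lo = A.lo+B.lo = [12.3-5, -9.5-5, 4.1-5] = [7.300,-14.500,-0.900]
hi = A.hi+B.hi = [15.9+5, -5.9+5, 7.7+5] = [20.900,-0.900,12.700]
diag = √(13.6²+13.6²+13.6²) = √554.88 = 23.556

min=[7.300,-14.500,-0.900] max=[20.900,-0.900,12.700] diag=23.556


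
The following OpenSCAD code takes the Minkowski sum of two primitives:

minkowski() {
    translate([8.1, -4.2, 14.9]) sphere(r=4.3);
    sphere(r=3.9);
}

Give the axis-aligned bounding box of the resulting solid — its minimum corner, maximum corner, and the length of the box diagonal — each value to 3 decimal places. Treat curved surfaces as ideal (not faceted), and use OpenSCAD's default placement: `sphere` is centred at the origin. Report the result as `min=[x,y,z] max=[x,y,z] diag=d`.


A = translate([8.1, -4.2, 14.9]) sphere(r=4.3) → bbox [3.8,-8.5,10.6] .. [12.4,0.1,19.2]
B = sphere(r=3.9) → bbox [-3.9,-3.9,-3.9] .. [3.9,3.9,3.9]
lo = A.lo+B.lo = [3.8-3.9, -8.5-3.9, 10.6-3.9] = [-0.100,-12.400,6.700]
hi = A.hi+B.hi = [12.4+3.9, 0.1+3.9, 19.2+3.9] = [16.300,4.000,23.100]
diag = √(16.4²+16.4²+16.4²) = √806.88 = 28.406

min=[-0.100,-12.400,6.700] max=[16.300,4.000,23.100] diag=28.406


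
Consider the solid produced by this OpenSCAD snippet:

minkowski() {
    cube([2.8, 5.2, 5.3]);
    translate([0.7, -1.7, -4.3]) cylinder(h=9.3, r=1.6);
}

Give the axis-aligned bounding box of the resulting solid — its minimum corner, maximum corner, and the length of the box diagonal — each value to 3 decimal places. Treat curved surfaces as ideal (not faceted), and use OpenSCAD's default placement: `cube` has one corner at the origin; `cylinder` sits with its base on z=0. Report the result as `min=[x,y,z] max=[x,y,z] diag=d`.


min=[-0.900,-3.300,-4.300] max=[5.100,5.100,10.300] diag=17.881

A = translate([0.7, -1.7, -4.3]) cylinder(h=9.3, r=1.6) → bbox [-0.9,-3.3,-4.3] .. [2.3,-0.1,5]
B = cube([2.8, 5.2, 5.3]) → bbox [0,0,0] .. [2.8,5.2,5.3]
lo = A.lo+B.lo = [-0.9+0, -3.3+0, -4.3+0] = [-0.900,-3.300,-4.300]
hi = A.hi+B.hi = [2.3+2.8, -0.1+5.2, 5+5.3] = [5.100,5.100,10.300]
diag = √(6²+8.4²+14.6²) = √319.72 = 17.881


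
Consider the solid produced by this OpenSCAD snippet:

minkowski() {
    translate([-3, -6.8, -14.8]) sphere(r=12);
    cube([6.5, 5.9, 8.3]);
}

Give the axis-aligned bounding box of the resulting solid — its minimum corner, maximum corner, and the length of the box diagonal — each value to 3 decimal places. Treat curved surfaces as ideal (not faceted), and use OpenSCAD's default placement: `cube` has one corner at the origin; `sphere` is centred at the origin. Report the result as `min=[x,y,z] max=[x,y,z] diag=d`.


min=[-15.000,-18.800,-26.800] max=[15.500,11.100,5.500] diag=53.550

A = translate([-3, -6.8, -14.8]) sphere(r=12) → bbox [-15,-18.8,-26.8] .. [9,5.2,-2.8]
B = cube([6.5, 5.9, 8.3]) → bbox [0,0,0] .. [6.5,5.9,8.3]
lo = A.lo+B.lo = [-15+0, -18.8+0, -26.8+0] = [-15.000,-18.800,-26.800]
hi = A.hi+B.hi = [9+6.5, 5.2+5.9, -2.8+8.3] = [15.500,11.100,5.500]
diag = √(30.5²+29.9²+32.3²) = √2867.55 = 53.550
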